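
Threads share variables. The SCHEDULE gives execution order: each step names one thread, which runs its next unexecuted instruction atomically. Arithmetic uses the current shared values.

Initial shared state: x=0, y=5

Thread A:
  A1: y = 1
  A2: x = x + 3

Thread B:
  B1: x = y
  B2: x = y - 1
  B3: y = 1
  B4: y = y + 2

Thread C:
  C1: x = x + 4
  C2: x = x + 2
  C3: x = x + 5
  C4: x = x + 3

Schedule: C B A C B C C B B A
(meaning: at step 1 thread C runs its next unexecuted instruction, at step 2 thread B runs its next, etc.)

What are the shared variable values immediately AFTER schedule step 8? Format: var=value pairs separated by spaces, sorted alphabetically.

Step 1: thread C executes C1 (x = x + 4). Shared: x=4 y=5. PCs: A@0 B@0 C@1
Step 2: thread B executes B1 (x = y). Shared: x=5 y=5. PCs: A@0 B@1 C@1
Step 3: thread A executes A1 (y = 1). Shared: x=5 y=1. PCs: A@1 B@1 C@1
Step 4: thread C executes C2 (x = x + 2). Shared: x=7 y=1. PCs: A@1 B@1 C@2
Step 5: thread B executes B2 (x = y - 1). Shared: x=0 y=1. PCs: A@1 B@2 C@2
Step 6: thread C executes C3 (x = x + 5). Shared: x=5 y=1. PCs: A@1 B@2 C@3
Step 7: thread C executes C4 (x = x + 3). Shared: x=8 y=1. PCs: A@1 B@2 C@4
Step 8: thread B executes B3 (y = 1). Shared: x=8 y=1. PCs: A@1 B@3 C@4

Answer: x=8 y=1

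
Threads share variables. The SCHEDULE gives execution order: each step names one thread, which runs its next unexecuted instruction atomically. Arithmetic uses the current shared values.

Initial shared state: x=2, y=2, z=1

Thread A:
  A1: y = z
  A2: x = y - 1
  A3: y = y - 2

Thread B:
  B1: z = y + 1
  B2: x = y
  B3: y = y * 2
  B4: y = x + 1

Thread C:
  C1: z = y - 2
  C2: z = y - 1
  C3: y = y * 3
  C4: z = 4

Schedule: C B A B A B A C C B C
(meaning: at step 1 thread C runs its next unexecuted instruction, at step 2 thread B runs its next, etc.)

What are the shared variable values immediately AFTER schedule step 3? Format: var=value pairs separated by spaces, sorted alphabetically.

Step 1: thread C executes C1 (z = y - 2). Shared: x=2 y=2 z=0. PCs: A@0 B@0 C@1
Step 2: thread B executes B1 (z = y + 1). Shared: x=2 y=2 z=3. PCs: A@0 B@1 C@1
Step 3: thread A executes A1 (y = z). Shared: x=2 y=3 z=3. PCs: A@1 B@1 C@1

Answer: x=2 y=3 z=3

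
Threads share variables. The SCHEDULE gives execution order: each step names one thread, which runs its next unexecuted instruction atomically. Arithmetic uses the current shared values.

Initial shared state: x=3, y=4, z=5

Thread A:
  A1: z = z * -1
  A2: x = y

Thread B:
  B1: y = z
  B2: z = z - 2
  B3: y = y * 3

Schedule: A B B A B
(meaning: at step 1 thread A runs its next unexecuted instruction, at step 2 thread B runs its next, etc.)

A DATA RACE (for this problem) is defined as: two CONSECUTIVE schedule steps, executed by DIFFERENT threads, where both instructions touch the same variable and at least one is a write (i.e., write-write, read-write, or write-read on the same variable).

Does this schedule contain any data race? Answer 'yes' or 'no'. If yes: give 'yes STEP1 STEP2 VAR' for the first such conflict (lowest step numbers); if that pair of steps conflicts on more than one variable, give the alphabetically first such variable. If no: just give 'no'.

Answer: yes 1 2 z

Derivation:
Steps 1,2: A(z = z * -1) vs B(y = z). RACE on z (W-R).
Steps 2,3: same thread (B). No race.
Steps 3,4: B(r=z,w=z) vs A(r=y,w=x). No conflict.
Steps 4,5: A(x = y) vs B(y = y * 3). RACE on y (R-W).
First conflict at steps 1,2.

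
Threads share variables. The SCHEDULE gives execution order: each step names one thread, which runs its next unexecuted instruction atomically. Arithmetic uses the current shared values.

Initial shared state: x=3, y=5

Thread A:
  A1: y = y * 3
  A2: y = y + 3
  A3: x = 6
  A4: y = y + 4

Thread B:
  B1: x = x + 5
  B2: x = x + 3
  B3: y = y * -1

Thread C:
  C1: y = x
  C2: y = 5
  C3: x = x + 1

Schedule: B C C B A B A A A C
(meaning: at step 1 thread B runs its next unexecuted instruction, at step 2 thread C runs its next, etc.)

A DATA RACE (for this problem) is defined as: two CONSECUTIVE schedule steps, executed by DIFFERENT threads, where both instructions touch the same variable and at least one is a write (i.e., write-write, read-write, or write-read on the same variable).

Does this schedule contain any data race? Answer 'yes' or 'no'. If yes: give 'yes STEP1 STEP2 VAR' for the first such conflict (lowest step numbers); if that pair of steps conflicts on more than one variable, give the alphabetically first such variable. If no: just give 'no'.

Answer: yes 1 2 x

Derivation:
Steps 1,2: B(x = x + 5) vs C(y = x). RACE on x (W-R).
Steps 2,3: same thread (C). No race.
Steps 3,4: C(r=-,w=y) vs B(r=x,w=x). No conflict.
Steps 4,5: B(r=x,w=x) vs A(r=y,w=y). No conflict.
Steps 5,6: A(y = y * 3) vs B(y = y * -1). RACE on y (W-W).
Steps 6,7: B(y = y * -1) vs A(y = y + 3). RACE on y (W-W).
Steps 7,8: same thread (A). No race.
Steps 8,9: same thread (A). No race.
Steps 9,10: A(r=y,w=y) vs C(r=x,w=x). No conflict.
First conflict at steps 1,2.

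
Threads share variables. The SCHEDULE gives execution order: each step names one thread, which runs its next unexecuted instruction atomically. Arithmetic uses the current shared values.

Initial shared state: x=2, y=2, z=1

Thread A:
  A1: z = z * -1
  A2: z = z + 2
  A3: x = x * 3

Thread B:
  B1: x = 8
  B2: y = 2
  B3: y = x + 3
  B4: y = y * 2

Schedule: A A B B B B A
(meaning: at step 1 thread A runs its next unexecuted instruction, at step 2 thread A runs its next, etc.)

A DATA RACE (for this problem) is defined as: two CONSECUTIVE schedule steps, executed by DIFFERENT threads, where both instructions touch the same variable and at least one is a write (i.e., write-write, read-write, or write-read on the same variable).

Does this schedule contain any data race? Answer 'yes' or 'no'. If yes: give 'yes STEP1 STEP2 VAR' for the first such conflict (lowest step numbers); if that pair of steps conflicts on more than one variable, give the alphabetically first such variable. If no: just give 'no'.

Answer: no

Derivation:
Steps 1,2: same thread (A). No race.
Steps 2,3: A(r=z,w=z) vs B(r=-,w=x). No conflict.
Steps 3,4: same thread (B). No race.
Steps 4,5: same thread (B). No race.
Steps 5,6: same thread (B). No race.
Steps 6,7: B(r=y,w=y) vs A(r=x,w=x). No conflict.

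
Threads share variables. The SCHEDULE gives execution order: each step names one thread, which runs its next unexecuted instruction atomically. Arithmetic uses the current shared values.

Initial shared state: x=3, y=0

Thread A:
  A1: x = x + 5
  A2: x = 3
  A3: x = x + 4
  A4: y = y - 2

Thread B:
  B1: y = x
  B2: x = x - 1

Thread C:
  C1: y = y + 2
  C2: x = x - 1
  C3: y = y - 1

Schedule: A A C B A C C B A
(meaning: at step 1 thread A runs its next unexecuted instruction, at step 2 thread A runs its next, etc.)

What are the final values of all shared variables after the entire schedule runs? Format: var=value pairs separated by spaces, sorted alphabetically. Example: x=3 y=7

Answer: x=5 y=0

Derivation:
Step 1: thread A executes A1 (x = x + 5). Shared: x=8 y=0. PCs: A@1 B@0 C@0
Step 2: thread A executes A2 (x = 3). Shared: x=3 y=0. PCs: A@2 B@0 C@0
Step 3: thread C executes C1 (y = y + 2). Shared: x=3 y=2. PCs: A@2 B@0 C@1
Step 4: thread B executes B1 (y = x). Shared: x=3 y=3. PCs: A@2 B@1 C@1
Step 5: thread A executes A3 (x = x + 4). Shared: x=7 y=3. PCs: A@3 B@1 C@1
Step 6: thread C executes C2 (x = x - 1). Shared: x=6 y=3. PCs: A@3 B@1 C@2
Step 7: thread C executes C3 (y = y - 1). Shared: x=6 y=2. PCs: A@3 B@1 C@3
Step 8: thread B executes B2 (x = x - 1). Shared: x=5 y=2. PCs: A@3 B@2 C@3
Step 9: thread A executes A4 (y = y - 2). Shared: x=5 y=0. PCs: A@4 B@2 C@3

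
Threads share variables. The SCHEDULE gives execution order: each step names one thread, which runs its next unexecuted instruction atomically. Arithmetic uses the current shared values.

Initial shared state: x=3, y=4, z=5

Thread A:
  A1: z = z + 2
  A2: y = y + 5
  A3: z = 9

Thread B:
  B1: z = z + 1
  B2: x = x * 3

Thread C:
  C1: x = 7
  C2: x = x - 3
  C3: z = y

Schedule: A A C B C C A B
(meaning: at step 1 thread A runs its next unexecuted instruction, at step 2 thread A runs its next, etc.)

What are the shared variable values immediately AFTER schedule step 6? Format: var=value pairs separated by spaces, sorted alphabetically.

Step 1: thread A executes A1 (z = z + 2). Shared: x=3 y=4 z=7. PCs: A@1 B@0 C@0
Step 2: thread A executes A2 (y = y + 5). Shared: x=3 y=9 z=7. PCs: A@2 B@0 C@0
Step 3: thread C executes C1 (x = 7). Shared: x=7 y=9 z=7. PCs: A@2 B@0 C@1
Step 4: thread B executes B1 (z = z + 1). Shared: x=7 y=9 z=8. PCs: A@2 B@1 C@1
Step 5: thread C executes C2 (x = x - 3). Shared: x=4 y=9 z=8. PCs: A@2 B@1 C@2
Step 6: thread C executes C3 (z = y). Shared: x=4 y=9 z=9. PCs: A@2 B@1 C@3

Answer: x=4 y=9 z=9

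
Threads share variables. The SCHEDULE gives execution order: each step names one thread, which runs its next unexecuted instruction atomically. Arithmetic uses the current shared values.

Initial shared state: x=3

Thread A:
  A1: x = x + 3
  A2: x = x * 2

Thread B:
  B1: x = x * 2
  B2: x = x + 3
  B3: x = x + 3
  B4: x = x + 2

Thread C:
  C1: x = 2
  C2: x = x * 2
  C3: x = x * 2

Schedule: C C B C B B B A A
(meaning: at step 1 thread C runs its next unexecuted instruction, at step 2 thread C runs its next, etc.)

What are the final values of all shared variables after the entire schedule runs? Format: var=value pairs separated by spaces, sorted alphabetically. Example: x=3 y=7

Step 1: thread C executes C1 (x = 2). Shared: x=2. PCs: A@0 B@0 C@1
Step 2: thread C executes C2 (x = x * 2). Shared: x=4. PCs: A@0 B@0 C@2
Step 3: thread B executes B1 (x = x * 2). Shared: x=8. PCs: A@0 B@1 C@2
Step 4: thread C executes C3 (x = x * 2). Shared: x=16. PCs: A@0 B@1 C@3
Step 5: thread B executes B2 (x = x + 3). Shared: x=19. PCs: A@0 B@2 C@3
Step 6: thread B executes B3 (x = x + 3). Shared: x=22. PCs: A@0 B@3 C@3
Step 7: thread B executes B4 (x = x + 2). Shared: x=24. PCs: A@0 B@4 C@3
Step 8: thread A executes A1 (x = x + 3). Shared: x=27. PCs: A@1 B@4 C@3
Step 9: thread A executes A2 (x = x * 2). Shared: x=54. PCs: A@2 B@4 C@3

Answer: x=54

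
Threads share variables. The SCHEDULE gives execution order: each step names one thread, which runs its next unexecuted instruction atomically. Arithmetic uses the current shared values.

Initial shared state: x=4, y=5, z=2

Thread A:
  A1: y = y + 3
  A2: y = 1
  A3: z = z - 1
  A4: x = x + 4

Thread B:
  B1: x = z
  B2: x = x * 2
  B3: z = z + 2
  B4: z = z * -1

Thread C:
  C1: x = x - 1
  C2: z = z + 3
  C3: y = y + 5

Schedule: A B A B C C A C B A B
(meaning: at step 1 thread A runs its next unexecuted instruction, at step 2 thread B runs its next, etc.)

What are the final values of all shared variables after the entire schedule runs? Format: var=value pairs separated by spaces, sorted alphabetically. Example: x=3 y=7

Answer: x=7 y=6 z=-6

Derivation:
Step 1: thread A executes A1 (y = y + 3). Shared: x=4 y=8 z=2. PCs: A@1 B@0 C@0
Step 2: thread B executes B1 (x = z). Shared: x=2 y=8 z=2. PCs: A@1 B@1 C@0
Step 3: thread A executes A2 (y = 1). Shared: x=2 y=1 z=2. PCs: A@2 B@1 C@0
Step 4: thread B executes B2 (x = x * 2). Shared: x=4 y=1 z=2. PCs: A@2 B@2 C@0
Step 5: thread C executes C1 (x = x - 1). Shared: x=3 y=1 z=2. PCs: A@2 B@2 C@1
Step 6: thread C executes C2 (z = z + 3). Shared: x=3 y=1 z=5. PCs: A@2 B@2 C@2
Step 7: thread A executes A3 (z = z - 1). Shared: x=3 y=1 z=4. PCs: A@3 B@2 C@2
Step 8: thread C executes C3 (y = y + 5). Shared: x=3 y=6 z=4. PCs: A@3 B@2 C@3
Step 9: thread B executes B3 (z = z + 2). Shared: x=3 y=6 z=6. PCs: A@3 B@3 C@3
Step 10: thread A executes A4 (x = x + 4). Shared: x=7 y=6 z=6. PCs: A@4 B@3 C@3
Step 11: thread B executes B4 (z = z * -1). Shared: x=7 y=6 z=-6. PCs: A@4 B@4 C@3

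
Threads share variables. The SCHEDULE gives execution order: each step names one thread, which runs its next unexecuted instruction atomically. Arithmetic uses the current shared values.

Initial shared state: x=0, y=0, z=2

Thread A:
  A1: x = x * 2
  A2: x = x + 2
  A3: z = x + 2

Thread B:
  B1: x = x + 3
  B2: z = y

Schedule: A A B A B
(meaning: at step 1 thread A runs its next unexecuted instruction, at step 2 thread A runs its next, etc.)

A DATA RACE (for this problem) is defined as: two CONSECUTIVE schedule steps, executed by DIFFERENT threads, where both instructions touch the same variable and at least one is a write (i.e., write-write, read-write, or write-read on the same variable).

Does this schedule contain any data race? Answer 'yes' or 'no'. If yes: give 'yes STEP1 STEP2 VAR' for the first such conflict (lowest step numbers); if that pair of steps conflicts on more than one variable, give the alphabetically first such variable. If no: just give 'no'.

Answer: yes 2 3 x

Derivation:
Steps 1,2: same thread (A). No race.
Steps 2,3: A(x = x + 2) vs B(x = x + 3). RACE on x (W-W).
Steps 3,4: B(x = x + 3) vs A(z = x + 2). RACE on x (W-R).
Steps 4,5: A(z = x + 2) vs B(z = y). RACE on z (W-W).
First conflict at steps 2,3.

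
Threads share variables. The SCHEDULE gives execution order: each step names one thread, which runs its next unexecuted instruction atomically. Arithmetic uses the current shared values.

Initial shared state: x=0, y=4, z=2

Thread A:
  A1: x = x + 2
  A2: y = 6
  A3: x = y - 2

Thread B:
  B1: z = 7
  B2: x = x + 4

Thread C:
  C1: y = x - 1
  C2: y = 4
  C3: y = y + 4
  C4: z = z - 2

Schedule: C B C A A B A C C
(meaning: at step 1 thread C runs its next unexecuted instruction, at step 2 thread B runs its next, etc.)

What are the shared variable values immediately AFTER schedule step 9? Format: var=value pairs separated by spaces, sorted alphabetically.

Step 1: thread C executes C1 (y = x - 1). Shared: x=0 y=-1 z=2. PCs: A@0 B@0 C@1
Step 2: thread B executes B1 (z = 7). Shared: x=0 y=-1 z=7. PCs: A@0 B@1 C@1
Step 3: thread C executes C2 (y = 4). Shared: x=0 y=4 z=7. PCs: A@0 B@1 C@2
Step 4: thread A executes A1 (x = x + 2). Shared: x=2 y=4 z=7. PCs: A@1 B@1 C@2
Step 5: thread A executes A2 (y = 6). Shared: x=2 y=6 z=7. PCs: A@2 B@1 C@2
Step 6: thread B executes B2 (x = x + 4). Shared: x=6 y=6 z=7. PCs: A@2 B@2 C@2
Step 7: thread A executes A3 (x = y - 2). Shared: x=4 y=6 z=7. PCs: A@3 B@2 C@2
Step 8: thread C executes C3 (y = y + 4). Shared: x=4 y=10 z=7. PCs: A@3 B@2 C@3
Step 9: thread C executes C4 (z = z - 2). Shared: x=4 y=10 z=5. PCs: A@3 B@2 C@4

Answer: x=4 y=10 z=5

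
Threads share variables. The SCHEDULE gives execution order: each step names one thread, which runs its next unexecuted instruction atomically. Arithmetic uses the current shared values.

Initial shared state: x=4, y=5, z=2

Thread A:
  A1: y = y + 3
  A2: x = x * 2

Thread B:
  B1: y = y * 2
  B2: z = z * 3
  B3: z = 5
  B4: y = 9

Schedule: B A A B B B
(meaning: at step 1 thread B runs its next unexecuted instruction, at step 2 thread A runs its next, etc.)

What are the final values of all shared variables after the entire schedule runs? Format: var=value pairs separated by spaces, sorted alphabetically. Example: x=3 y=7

Answer: x=8 y=9 z=5

Derivation:
Step 1: thread B executes B1 (y = y * 2). Shared: x=4 y=10 z=2. PCs: A@0 B@1
Step 2: thread A executes A1 (y = y + 3). Shared: x=4 y=13 z=2. PCs: A@1 B@1
Step 3: thread A executes A2 (x = x * 2). Shared: x=8 y=13 z=2. PCs: A@2 B@1
Step 4: thread B executes B2 (z = z * 3). Shared: x=8 y=13 z=6. PCs: A@2 B@2
Step 5: thread B executes B3 (z = 5). Shared: x=8 y=13 z=5. PCs: A@2 B@3
Step 6: thread B executes B4 (y = 9). Shared: x=8 y=9 z=5. PCs: A@2 B@4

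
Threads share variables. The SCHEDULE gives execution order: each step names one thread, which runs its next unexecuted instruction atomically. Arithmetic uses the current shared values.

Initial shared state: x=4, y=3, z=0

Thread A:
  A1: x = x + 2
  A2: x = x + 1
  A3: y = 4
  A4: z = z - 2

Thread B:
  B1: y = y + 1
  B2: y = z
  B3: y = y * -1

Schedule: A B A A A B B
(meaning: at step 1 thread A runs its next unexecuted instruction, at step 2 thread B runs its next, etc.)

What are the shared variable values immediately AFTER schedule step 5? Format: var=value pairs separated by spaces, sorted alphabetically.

Step 1: thread A executes A1 (x = x + 2). Shared: x=6 y=3 z=0. PCs: A@1 B@0
Step 2: thread B executes B1 (y = y + 1). Shared: x=6 y=4 z=0. PCs: A@1 B@1
Step 3: thread A executes A2 (x = x + 1). Shared: x=7 y=4 z=0. PCs: A@2 B@1
Step 4: thread A executes A3 (y = 4). Shared: x=7 y=4 z=0. PCs: A@3 B@1
Step 5: thread A executes A4 (z = z - 2). Shared: x=7 y=4 z=-2. PCs: A@4 B@1

Answer: x=7 y=4 z=-2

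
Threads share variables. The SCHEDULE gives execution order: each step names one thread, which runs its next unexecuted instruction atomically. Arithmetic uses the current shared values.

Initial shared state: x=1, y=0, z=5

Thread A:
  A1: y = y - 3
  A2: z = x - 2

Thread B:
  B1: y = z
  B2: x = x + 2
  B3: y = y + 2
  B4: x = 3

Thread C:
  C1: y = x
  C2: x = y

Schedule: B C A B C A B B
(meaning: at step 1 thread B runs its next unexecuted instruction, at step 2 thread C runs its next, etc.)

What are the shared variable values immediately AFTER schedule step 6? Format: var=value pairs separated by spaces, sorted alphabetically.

Answer: x=-2 y=-2 z=-4

Derivation:
Step 1: thread B executes B1 (y = z). Shared: x=1 y=5 z=5. PCs: A@0 B@1 C@0
Step 2: thread C executes C1 (y = x). Shared: x=1 y=1 z=5. PCs: A@0 B@1 C@1
Step 3: thread A executes A1 (y = y - 3). Shared: x=1 y=-2 z=5. PCs: A@1 B@1 C@1
Step 4: thread B executes B2 (x = x + 2). Shared: x=3 y=-2 z=5. PCs: A@1 B@2 C@1
Step 5: thread C executes C2 (x = y). Shared: x=-2 y=-2 z=5. PCs: A@1 B@2 C@2
Step 6: thread A executes A2 (z = x - 2). Shared: x=-2 y=-2 z=-4. PCs: A@2 B@2 C@2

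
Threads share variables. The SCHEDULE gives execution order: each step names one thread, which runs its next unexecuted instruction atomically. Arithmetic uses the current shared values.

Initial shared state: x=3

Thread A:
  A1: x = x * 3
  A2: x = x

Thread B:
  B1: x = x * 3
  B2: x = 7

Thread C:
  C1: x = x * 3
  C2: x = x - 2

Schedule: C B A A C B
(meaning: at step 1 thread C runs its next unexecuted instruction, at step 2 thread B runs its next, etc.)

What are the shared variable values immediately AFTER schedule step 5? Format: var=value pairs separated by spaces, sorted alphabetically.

Step 1: thread C executes C1 (x = x * 3). Shared: x=9. PCs: A@0 B@0 C@1
Step 2: thread B executes B1 (x = x * 3). Shared: x=27. PCs: A@0 B@1 C@1
Step 3: thread A executes A1 (x = x * 3). Shared: x=81. PCs: A@1 B@1 C@1
Step 4: thread A executes A2 (x = x). Shared: x=81. PCs: A@2 B@1 C@1
Step 5: thread C executes C2 (x = x - 2). Shared: x=79. PCs: A@2 B@1 C@2

Answer: x=79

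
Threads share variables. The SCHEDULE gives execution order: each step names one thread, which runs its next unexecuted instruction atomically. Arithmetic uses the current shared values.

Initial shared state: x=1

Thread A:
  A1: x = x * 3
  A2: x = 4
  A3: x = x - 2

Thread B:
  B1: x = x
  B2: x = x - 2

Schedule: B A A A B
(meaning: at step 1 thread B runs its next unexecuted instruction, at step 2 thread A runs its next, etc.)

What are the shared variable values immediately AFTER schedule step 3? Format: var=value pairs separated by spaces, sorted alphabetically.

Step 1: thread B executes B1 (x = x). Shared: x=1. PCs: A@0 B@1
Step 2: thread A executes A1 (x = x * 3). Shared: x=3. PCs: A@1 B@1
Step 3: thread A executes A2 (x = 4). Shared: x=4. PCs: A@2 B@1

Answer: x=4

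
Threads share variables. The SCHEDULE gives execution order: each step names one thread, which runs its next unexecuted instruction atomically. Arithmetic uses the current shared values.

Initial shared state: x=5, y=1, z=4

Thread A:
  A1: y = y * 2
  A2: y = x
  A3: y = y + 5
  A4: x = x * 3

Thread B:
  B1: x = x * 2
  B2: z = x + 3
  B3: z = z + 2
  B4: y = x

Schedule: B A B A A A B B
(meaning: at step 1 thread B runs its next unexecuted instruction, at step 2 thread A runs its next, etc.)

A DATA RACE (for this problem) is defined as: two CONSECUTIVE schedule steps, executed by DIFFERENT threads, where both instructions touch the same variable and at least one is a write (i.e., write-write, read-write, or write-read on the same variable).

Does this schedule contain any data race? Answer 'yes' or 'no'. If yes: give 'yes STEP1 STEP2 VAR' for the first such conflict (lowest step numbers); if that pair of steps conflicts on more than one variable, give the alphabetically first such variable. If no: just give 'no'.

Answer: no

Derivation:
Steps 1,2: B(r=x,w=x) vs A(r=y,w=y). No conflict.
Steps 2,3: A(r=y,w=y) vs B(r=x,w=z). No conflict.
Steps 3,4: B(r=x,w=z) vs A(r=x,w=y). No conflict.
Steps 4,5: same thread (A). No race.
Steps 5,6: same thread (A). No race.
Steps 6,7: A(r=x,w=x) vs B(r=z,w=z). No conflict.
Steps 7,8: same thread (B). No race.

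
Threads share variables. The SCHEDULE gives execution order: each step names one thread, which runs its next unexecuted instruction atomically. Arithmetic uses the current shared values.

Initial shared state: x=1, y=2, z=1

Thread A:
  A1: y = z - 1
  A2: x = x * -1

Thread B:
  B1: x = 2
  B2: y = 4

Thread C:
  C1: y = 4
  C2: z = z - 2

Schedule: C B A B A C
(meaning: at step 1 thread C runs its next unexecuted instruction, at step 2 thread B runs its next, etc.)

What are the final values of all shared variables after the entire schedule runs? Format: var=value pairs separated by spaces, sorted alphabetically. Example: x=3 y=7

Answer: x=-2 y=4 z=-1

Derivation:
Step 1: thread C executes C1 (y = 4). Shared: x=1 y=4 z=1. PCs: A@0 B@0 C@1
Step 2: thread B executes B1 (x = 2). Shared: x=2 y=4 z=1. PCs: A@0 B@1 C@1
Step 3: thread A executes A1 (y = z - 1). Shared: x=2 y=0 z=1. PCs: A@1 B@1 C@1
Step 4: thread B executes B2 (y = 4). Shared: x=2 y=4 z=1. PCs: A@1 B@2 C@1
Step 5: thread A executes A2 (x = x * -1). Shared: x=-2 y=4 z=1. PCs: A@2 B@2 C@1
Step 6: thread C executes C2 (z = z - 2). Shared: x=-2 y=4 z=-1. PCs: A@2 B@2 C@2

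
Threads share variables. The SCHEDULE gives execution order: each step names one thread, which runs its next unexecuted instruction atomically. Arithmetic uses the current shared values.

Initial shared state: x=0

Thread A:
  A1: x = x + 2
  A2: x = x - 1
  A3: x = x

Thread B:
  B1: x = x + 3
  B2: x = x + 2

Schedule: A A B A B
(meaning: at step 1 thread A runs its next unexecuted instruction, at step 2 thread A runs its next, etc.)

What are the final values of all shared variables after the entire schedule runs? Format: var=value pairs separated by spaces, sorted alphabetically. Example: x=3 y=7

Step 1: thread A executes A1 (x = x + 2). Shared: x=2. PCs: A@1 B@0
Step 2: thread A executes A2 (x = x - 1). Shared: x=1. PCs: A@2 B@0
Step 3: thread B executes B1 (x = x + 3). Shared: x=4. PCs: A@2 B@1
Step 4: thread A executes A3 (x = x). Shared: x=4. PCs: A@3 B@1
Step 5: thread B executes B2 (x = x + 2). Shared: x=6. PCs: A@3 B@2

Answer: x=6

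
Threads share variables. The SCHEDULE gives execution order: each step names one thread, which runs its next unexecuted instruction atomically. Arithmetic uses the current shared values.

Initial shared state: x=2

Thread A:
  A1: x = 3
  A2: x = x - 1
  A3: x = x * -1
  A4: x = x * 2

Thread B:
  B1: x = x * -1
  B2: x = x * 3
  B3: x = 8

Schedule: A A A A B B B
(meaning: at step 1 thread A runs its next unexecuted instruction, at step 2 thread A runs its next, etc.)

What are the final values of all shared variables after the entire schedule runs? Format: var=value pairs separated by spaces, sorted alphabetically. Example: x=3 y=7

Answer: x=8

Derivation:
Step 1: thread A executes A1 (x = 3). Shared: x=3. PCs: A@1 B@0
Step 2: thread A executes A2 (x = x - 1). Shared: x=2. PCs: A@2 B@0
Step 3: thread A executes A3 (x = x * -1). Shared: x=-2. PCs: A@3 B@0
Step 4: thread A executes A4 (x = x * 2). Shared: x=-4. PCs: A@4 B@0
Step 5: thread B executes B1 (x = x * -1). Shared: x=4. PCs: A@4 B@1
Step 6: thread B executes B2 (x = x * 3). Shared: x=12. PCs: A@4 B@2
Step 7: thread B executes B3 (x = 8). Shared: x=8. PCs: A@4 B@3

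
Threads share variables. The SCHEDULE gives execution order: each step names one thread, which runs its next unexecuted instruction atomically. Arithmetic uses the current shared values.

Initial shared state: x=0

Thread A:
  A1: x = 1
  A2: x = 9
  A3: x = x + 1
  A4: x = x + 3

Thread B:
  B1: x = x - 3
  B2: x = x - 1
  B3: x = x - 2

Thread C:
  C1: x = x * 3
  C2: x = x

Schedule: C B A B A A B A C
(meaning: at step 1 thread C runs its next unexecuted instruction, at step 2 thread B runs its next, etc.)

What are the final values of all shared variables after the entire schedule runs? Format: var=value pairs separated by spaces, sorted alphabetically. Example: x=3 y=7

Step 1: thread C executes C1 (x = x * 3). Shared: x=0. PCs: A@0 B@0 C@1
Step 2: thread B executes B1 (x = x - 3). Shared: x=-3. PCs: A@0 B@1 C@1
Step 3: thread A executes A1 (x = 1). Shared: x=1. PCs: A@1 B@1 C@1
Step 4: thread B executes B2 (x = x - 1). Shared: x=0. PCs: A@1 B@2 C@1
Step 5: thread A executes A2 (x = 9). Shared: x=9. PCs: A@2 B@2 C@1
Step 6: thread A executes A3 (x = x + 1). Shared: x=10. PCs: A@3 B@2 C@1
Step 7: thread B executes B3 (x = x - 2). Shared: x=8. PCs: A@3 B@3 C@1
Step 8: thread A executes A4 (x = x + 3). Shared: x=11. PCs: A@4 B@3 C@1
Step 9: thread C executes C2 (x = x). Shared: x=11. PCs: A@4 B@3 C@2

Answer: x=11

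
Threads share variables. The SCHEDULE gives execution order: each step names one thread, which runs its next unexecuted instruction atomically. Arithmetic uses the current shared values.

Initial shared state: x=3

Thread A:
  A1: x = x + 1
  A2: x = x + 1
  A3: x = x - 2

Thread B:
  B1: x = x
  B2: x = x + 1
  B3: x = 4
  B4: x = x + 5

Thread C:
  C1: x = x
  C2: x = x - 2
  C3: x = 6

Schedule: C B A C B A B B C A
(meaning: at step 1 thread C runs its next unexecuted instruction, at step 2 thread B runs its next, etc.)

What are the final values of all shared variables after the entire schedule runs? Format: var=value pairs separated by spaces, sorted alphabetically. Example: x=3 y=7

Step 1: thread C executes C1 (x = x). Shared: x=3. PCs: A@0 B@0 C@1
Step 2: thread B executes B1 (x = x). Shared: x=3. PCs: A@0 B@1 C@1
Step 3: thread A executes A1 (x = x + 1). Shared: x=4. PCs: A@1 B@1 C@1
Step 4: thread C executes C2 (x = x - 2). Shared: x=2. PCs: A@1 B@1 C@2
Step 5: thread B executes B2 (x = x + 1). Shared: x=3. PCs: A@1 B@2 C@2
Step 6: thread A executes A2 (x = x + 1). Shared: x=4. PCs: A@2 B@2 C@2
Step 7: thread B executes B3 (x = 4). Shared: x=4. PCs: A@2 B@3 C@2
Step 8: thread B executes B4 (x = x + 5). Shared: x=9. PCs: A@2 B@4 C@2
Step 9: thread C executes C3 (x = 6). Shared: x=6. PCs: A@2 B@4 C@3
Step 10: thread A executes A3 (x = x - 2). Shared: x=4. PCs: A@3 B@4 C@3

Answer: x=4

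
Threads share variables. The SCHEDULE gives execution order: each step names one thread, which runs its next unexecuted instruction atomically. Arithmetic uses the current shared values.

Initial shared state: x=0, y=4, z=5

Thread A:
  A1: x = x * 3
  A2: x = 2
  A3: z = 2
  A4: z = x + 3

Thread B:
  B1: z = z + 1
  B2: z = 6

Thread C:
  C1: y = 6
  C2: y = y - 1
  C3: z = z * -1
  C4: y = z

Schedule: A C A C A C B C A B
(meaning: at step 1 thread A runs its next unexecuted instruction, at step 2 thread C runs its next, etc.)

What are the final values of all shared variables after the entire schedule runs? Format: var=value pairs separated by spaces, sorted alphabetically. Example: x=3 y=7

Answer: x=2 y=-1 z=6

Derivation:
Step 1: thread A executes A1 (x = x * 3). Shared: x=0 y=4 z=5. PCs: A@1 B@0 C@0
Step 2: thread C executes C1 (y = 6). Shared: x=0 y=6 z=5. PCs: A@1 B@0 C@1
Step 3: thread A executes A2 (x = 2). Shared: x=2 y=6 z=5. PCs: A@2 B@0 C@1
Step 4: thread C executes C2 (y = y - 1). Shared: x=2 y=5 z=5. PCs: A@2 B@0 C@2
Step 5: thread A executes A3 (z = 2). Shared: x=2 y=5 z=2. PCs: A@3 B@0 C@2
Step 6: thread C executes C3 (z = z * -1). Shared: x=2 y=5 z=-2. PCs: A@3 B@0 C@3
Step 7: thread B executes B1 (z = z + 1). Shared: x=2 y=5 z=-1. PCs: A@3 B@1 C@3
Step 8: thread C executes C4 (y = z). Shared: x=2 y=-1 z=-1. PCs: A@3 B@1 C@4
Step 9: thread A executes A4 (z = x + 3). Shared: x=2 y=-1 z=5. PCs: A@4 B@1 C@4
Step 10: thread B executes B2 (z = 6). Shared: x=2 y=-1 z=6. PCs: A@4 B@2 C@4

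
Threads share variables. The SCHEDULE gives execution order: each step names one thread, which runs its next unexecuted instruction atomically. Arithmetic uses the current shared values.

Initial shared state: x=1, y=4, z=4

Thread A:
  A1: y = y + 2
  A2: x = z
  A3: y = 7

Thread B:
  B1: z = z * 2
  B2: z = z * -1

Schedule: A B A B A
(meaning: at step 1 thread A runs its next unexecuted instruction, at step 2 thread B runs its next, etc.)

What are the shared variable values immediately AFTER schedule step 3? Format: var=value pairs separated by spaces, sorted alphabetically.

Answer: x=8 y=6 z=8

Derivation:
Step 1: thread A executes A1 (y = y + 2). Shared: x=1 y=6 z=4. PCs: A@1 B@0
Step 2: thread B executes B1 (z = z * 2). Shared: x=1 y=6 z=8. PCs: A@1 B@1
Step 3: thread A executes A2 (x = z). Shared: x=8 y=6 z=8. PCs: A@2 B@1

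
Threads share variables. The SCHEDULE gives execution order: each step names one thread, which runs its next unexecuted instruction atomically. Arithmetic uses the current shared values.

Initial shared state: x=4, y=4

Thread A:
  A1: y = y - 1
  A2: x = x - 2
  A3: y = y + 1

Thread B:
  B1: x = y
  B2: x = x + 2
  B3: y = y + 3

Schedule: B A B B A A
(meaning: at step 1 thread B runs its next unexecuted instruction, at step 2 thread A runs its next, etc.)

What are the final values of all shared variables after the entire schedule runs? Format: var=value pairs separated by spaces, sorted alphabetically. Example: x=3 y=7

Step 1: thread B executes B1 (x = y). Shared: x=4 y=4. PCs: A@0 B@1
Step 2: thread A executes A1 (y = y - 1). Shared: x=4 y=3. PCs: A@1 B@1
Step 3: thread B executes B2 (x = x + 2). Shared: x=6 y=3. PCs: A@1 B@2
Step 4: thread B executes B3 (y = y + 3). Shared: x=6 y=6. PCs: A@1 B@3
Step 5: thread A executes A2 (x = x - 2). Shared: x=4 y=6. PCs: A@2 B@3
Step 6: thread A executes A3 (y = y + 1). Shared: x=4 y=7. PCs: A@3 B@3

Answer: x=4 y=7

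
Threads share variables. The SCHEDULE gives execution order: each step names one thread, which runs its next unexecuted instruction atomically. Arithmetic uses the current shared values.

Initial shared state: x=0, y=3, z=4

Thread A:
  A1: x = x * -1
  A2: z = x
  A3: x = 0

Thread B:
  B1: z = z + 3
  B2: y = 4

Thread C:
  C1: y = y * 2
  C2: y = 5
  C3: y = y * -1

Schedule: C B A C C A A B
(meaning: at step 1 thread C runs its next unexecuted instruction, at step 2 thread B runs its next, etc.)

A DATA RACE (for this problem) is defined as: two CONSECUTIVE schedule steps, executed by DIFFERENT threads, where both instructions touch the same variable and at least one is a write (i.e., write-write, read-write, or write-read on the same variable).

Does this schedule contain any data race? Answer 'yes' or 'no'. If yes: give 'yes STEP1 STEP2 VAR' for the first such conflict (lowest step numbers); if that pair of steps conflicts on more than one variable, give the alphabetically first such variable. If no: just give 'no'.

Steps 1,2: C(r=y,w=y) vs B(r=z,w=z). No conflict.
Steps 2,3: B(r=z,w=z) vs A(r=x,w=x). No conflict.
Steps 3,4: A(r=x,w=x) vs C(r=-,w=y). No conflict.
Steps 4,5: same thread (C). No race.
Steps 5,6: C(r=y,w=y) vs A(r=x,w=z). No conflict.
Steps 6,7: same thread (A). No race.
Steps 7,8: A(r=-,w=x) vs B(r=-,w=y). No conflict.

Answer: no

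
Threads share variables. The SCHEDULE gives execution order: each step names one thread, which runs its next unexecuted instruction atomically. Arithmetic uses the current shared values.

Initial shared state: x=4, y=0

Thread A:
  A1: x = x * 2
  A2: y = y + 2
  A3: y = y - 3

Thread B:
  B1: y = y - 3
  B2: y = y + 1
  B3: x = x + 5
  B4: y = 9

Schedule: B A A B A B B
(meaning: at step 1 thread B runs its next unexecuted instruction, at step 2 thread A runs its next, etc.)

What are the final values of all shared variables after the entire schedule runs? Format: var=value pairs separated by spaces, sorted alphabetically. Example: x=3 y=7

Answer: x=13 y=9

Derivation:
Step 1: thread B executes B1 (y = y - 3). Shared: x=4 y=-3. PCs: A@0 B@1
Step 2: thread A executes A1 (x = x * 2). Shared: x=8 y=-3. PCs: A@1 B@1
Step 3: thread A executes A2 (y = y + 2). Shared: x=8 y=-1. PCs: A@2 B@1
Step 4: thread B executes B2 (y = y + 1). Shared: x=8 y=0. PCs: A@2 B@2
Step 5: thread A executes A3 (y = y - 3). Shared: x=8 y=-3. PCs: A@3 B@2
Step 6: thread B executes B3 (x = x + 5). Shared: x=13 y=-3. PCs: A@3 B@3
Step 7: thread B executes B4 (y = 9). Shared: x=13 y=9. PCs: A@3 B@4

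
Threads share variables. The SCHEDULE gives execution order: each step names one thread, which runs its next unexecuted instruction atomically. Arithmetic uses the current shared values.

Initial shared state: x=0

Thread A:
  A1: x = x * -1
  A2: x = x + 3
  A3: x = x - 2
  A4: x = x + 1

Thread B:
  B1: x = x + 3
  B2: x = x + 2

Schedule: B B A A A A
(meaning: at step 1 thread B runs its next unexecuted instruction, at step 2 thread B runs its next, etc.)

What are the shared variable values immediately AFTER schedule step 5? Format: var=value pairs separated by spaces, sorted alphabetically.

Answer: x=-4

Derivation:
Step 1: thread B executes B1 (x = x + 3). Shared: x=3. PCs: A@0 B@1
Step 2: thread B executes B2 (x = x + 2). Shared: x=5. PCs: A@0 B@2
Step 3: thread A executes A1 (x = x * -1). Shared: x=-5. PCs: A@1 B@2
Step 4: thread A executes A2 (x = x + 3). Shared: x=-2. PCs: A@2 B@2
Step 5: thread A executes A3 (x = x - 2). Shared: x=-4. PCs: A@3 B@2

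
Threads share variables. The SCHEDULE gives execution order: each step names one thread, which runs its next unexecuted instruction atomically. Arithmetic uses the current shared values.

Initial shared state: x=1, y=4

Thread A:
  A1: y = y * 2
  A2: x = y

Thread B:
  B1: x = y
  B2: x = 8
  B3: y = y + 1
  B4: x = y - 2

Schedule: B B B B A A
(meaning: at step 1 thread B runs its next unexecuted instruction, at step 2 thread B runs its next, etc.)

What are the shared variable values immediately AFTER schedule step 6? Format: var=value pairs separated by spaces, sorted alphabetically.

Answer: x=10 y=10

Derivation:
Step 1: thread B executes B1 (x = y). Shared: x=4 y=4. PCs: A@0 B@1
Step 2: thread B executes B2 (x = 8). Shared: x=8 y=4. PCs: A@0 B@2
Step 3: thread B executes B3 (y = y + 1). Shared: x=8 y=5. PCs: A@0 B@3
Step 4: thread B executes B4 (x = y - 2). Shared: x=3 y=5. PCs: A@0 B@4
Step 5: thread A executes A1 (y = y * 2). Shared: x=3 y=10. PCs: A@1 B@4
Step 6: thread A executes A2 (x = y). Shared: x=10 y=10. PCs: A@2 B@4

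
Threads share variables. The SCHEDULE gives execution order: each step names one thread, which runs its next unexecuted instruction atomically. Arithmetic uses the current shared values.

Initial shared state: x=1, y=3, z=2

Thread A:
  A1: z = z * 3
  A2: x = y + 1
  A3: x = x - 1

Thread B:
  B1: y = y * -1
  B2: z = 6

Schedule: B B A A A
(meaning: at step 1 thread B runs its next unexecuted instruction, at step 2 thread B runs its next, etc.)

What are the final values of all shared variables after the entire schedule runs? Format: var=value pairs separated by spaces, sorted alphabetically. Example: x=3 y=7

Step 1: thread B executes B1 (y = y * -1). Shared: x=1 y=-3 z=2. PCs: A@0 B@1
Step 2: thread B executes B2 (z = 6). Shared: x=1 y=-3 z=6. PCs: A@0 B@2
Step 3: thread A executes A1 (z = z * 3). Shared: x=1 y=-3 z=18. PCs: A@1 B@2
Step 4: thread A executes A2 (x = y + 1). Shared: x=-2 y=-3 z=18. PCs: A@2 B@2
Step 5: thread A executes A3 (x = x - 1). Shared: x=-3 y=-3 z=18. PCs: A@3 B@2

Answer: x=-3 y=-3 z=18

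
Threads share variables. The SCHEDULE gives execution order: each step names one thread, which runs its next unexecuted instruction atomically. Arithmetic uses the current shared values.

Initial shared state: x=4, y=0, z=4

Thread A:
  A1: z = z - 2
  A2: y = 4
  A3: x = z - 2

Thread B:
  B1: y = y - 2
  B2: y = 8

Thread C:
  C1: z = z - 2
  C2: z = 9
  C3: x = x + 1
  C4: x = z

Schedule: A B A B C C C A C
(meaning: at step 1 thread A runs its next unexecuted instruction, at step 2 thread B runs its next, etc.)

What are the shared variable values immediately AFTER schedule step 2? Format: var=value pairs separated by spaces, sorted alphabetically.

Step 1: thread A executes A1 (z = z - 2). Shared: x=4 y=0 z=2. PCs: A@1 B@0 C@0
Step 2: thread B executes B1 (y = y - 2). Shared: x=4 y=-2 z=2. PCs: A@1 B@1 C@0

Answer: x=4 y=-2 z=2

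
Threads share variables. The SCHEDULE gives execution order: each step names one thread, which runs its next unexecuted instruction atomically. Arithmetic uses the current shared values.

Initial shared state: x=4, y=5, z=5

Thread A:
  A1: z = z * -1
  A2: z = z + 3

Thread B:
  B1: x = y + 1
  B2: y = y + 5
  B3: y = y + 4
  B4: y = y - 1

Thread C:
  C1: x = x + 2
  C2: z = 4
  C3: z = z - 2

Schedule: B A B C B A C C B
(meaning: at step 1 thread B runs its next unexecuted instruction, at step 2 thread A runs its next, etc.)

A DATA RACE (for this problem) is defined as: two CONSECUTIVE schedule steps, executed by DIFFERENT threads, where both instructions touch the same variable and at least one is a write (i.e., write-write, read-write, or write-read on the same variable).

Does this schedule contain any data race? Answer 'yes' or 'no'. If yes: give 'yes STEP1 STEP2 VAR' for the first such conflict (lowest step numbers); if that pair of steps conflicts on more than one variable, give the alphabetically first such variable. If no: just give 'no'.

Steps 1,2: B(r=y,w=x) vs A(r=z,w=z). No conflict.
Steps 2,3: A(r=z,w=z) vs B(r=y,w=y). No conflict.
Steps 3,4: B(r=y,w=y) vs C(r=x,w=x). No conflict.
Steps 4,5: C(r=x,w=x) vs B(r=y,w=y). No conflict.
Steps 5,6: B(r=y,w=y) vs A(r=z,w=z). No conflict.
Steps 6,7: A(z = z + 3) vs C(z = 4). RACE on z (W-W).
Steps 7,8: same thread (C). No race.
Steps 8,9: C(r=z,w=z) vs B(r=y,w=y). No conflict.
First conflict at steps 6,7.

Answer: yes 6 7 z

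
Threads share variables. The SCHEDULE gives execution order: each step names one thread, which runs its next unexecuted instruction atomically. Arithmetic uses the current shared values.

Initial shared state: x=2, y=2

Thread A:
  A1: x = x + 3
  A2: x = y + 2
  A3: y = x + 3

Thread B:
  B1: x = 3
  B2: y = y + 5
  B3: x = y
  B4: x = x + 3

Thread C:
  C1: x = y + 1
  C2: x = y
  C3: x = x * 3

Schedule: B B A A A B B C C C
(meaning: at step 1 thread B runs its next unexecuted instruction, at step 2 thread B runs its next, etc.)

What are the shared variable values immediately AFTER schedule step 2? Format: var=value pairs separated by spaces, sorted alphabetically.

Step 1: thread B executes B1 (x = 3). Shared: x=3 y=2. PCs: A@0 B@1 C@0
Step 2: thread B executes B2 (y = y + 5). Shared: x=3 y=7. PCs: A@0 B@2 C@0

Answer: x=3 y=7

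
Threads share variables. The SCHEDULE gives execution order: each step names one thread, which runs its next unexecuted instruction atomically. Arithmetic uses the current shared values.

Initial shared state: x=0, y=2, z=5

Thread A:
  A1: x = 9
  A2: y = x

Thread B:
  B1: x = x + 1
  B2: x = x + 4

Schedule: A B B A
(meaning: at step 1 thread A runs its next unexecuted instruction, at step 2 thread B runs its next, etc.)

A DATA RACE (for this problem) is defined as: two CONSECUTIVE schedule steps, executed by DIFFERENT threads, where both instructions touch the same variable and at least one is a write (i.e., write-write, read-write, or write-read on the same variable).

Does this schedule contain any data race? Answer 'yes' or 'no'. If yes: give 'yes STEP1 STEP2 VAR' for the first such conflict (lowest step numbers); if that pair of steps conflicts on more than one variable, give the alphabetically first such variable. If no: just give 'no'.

Answer: yes 1 2 x

Derivation:
Steps 1,2: A(x = 9) vs B(x = x + 1). RACE on x (W-W).
Steps 2,3: same thread (B). No race.
Steps 3,4: B(x = x + 4) vs A(y = x). RACE on x (W-R).
First conflict at steps 1,2.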